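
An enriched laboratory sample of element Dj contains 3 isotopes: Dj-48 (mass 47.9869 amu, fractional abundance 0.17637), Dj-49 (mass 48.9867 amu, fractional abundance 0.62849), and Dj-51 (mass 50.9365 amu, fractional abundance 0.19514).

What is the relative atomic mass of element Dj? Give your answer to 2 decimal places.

49.19 amu

Weight each isotope mass by its fractional abundance: 0.17637 × 47.9869 + 0.62849 × 48.9867 + 0.19514 × 50.9365
= 8.46345 + 30.78765 + 9.93975 = 49.19085 amu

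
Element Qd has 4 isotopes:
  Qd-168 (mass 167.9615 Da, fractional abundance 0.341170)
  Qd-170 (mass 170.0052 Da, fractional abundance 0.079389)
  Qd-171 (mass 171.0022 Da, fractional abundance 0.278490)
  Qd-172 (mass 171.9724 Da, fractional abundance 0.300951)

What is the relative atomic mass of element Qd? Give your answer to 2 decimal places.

170.18 Da

Weight each isotope mass by its fractional abundance: 0.341170 × 167.9615 + 0.079389 × 170.0052 + 0.278490 × 171.0022 + 0.300951 × 171.9724
= 57.30342 + 13.49654 + 47.62240 + 51.75527 = 170.17763 Da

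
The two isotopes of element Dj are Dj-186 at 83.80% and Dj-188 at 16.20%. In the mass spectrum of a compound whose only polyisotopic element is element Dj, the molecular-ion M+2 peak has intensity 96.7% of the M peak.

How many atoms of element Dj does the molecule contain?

With n Dj atoms, P(M+2)/P(M) = C(n,1)·p^(n−1)q / p^n = n·q/p = n · 0.1620/0.8380.
n = 0.967 × 0.8380/0.1620 = 5.00 ≈ 5

5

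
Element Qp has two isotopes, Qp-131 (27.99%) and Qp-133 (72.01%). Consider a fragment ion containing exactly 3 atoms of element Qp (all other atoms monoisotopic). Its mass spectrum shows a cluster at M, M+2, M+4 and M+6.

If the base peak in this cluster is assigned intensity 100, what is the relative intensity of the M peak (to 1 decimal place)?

Term probabilities: M 0.0219, M+2 0.1692, M+4 0.4354, M+6 0.3734. Base peak = M+4.
P(M+4) = C(3,2) × 0.2799^1 × 0.7201^2 = 3 × 0.2799 × 0.51854401 = 0.435421 (base)
P(M) = C(3,0) × 0.2799^3 × 0.7201^0 = 1 × 0.02192849 × 1.0000 = 0.021928
Relative intensity = 0.021928 / 0.435421 × 100 = 5.0

5.0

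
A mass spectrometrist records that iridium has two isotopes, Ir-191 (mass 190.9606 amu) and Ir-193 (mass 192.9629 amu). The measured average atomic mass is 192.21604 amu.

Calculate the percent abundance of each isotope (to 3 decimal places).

Ir-191: 37.300%, Ir-193: 62.700%

With x = fraction of Ir-191 (so Ir-193 is 1 − x):
190.9606·x + 192.9629·(1 − x) = 192.21604
(190.9606 − 192.9629)·x = 192.21604 − 192.9629
x = -0.74686 / -2.0023 = 0.37300 → 37.300% Ir-191, 62.700% Ir-193.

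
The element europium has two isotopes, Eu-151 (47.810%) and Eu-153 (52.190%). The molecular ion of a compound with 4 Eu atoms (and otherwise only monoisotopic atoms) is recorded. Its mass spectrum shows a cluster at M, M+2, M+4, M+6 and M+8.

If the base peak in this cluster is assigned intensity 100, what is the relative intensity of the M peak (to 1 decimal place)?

14.0

Term probabilities: M 0.0522, M+2 0.2281, M+4 0.3736, M+6 0.2719, M+8 0.0742. Base peak = M+4.
P(M+4) = C(4,2) × 0.47810^2 × 0.52190^2 = 6 × 0.22857961 × 0.27237961 = 0.373563 (base)
P(M) = C(4,0) × 0.47810^4 × 0.52190^0 = 1 × 0.05224864 × 1.0000 = 0.052249
Relative intensity = 0.052249 / 0.373563 × 100 = 14.0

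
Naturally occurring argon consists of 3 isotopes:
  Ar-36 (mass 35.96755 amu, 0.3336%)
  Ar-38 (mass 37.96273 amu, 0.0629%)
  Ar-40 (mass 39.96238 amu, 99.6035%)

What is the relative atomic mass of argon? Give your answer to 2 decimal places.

39.95 amu

Ar = Σ fᵢ·mᵢ = 0.003336 × 35.96755 + 0.000629 × 37.96273 + 0.996035 × 39.96238
= 0.119988 + 0.023879 + 39.803929 = 39.947796 amu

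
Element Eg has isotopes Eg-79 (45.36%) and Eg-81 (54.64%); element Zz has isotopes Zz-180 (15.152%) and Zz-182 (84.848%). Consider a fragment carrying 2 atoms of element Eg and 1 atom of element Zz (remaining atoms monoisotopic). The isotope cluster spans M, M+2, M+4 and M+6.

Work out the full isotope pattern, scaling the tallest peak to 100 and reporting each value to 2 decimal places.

6.69 : 53.60 : 100.00 : 54.38

Element Eg pattern (n=2): 0.20575296 : 0.49569408 : 0.29855296
Element Zz pattern (n=1): 0.15152 : 0.84848
Convolve the two distributions (both contribute in 2-u steps):
  M: 0.20575296×0.15152 = 0.031176
  M+2: 0.20575296×0.84848 + 0.49569408×0.15152 = 0.249685
  M+4: 0.49569408×0.84848 + 0.29855296×0.15152 = 0.465823
  M+6: 0.29855296×0.84848 = 0.253316
Scale to base peak (0.465823) = 100: 6.69 : 53.60 : 100.00 : 54.38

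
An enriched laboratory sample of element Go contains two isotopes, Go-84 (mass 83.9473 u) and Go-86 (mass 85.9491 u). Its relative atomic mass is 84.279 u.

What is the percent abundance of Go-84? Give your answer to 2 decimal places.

83.43%

Let x be the fractional abundance of Go-84; then Go-86 has abundance 1 − x.
83.9473·x + 85.9491·(1 − x) = 84.279
(83.9473 − 85.9491)·x = 84.279 − 85.9491
x = -1.6701 / -2.0018 = 0.83430 → 83.43% Go-84, 16.57% Go-86.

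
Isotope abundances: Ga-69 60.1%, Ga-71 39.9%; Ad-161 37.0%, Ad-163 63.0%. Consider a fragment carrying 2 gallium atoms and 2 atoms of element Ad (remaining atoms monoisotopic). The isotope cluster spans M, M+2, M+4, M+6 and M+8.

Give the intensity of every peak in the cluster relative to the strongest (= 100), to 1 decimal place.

12.7 : 60.2 : 100.0 : 68.1 : 16.3

Gallium pattern (n=2): 0.361201 : 0.479598 : 0.159201
Element Ad pattern (n=2): 0.1369 : 0.4662 : 0.3969
Convolve the two distributions (both contribute in 2-u steps):
  M: 0.361201×0.1369 = 0.049448
  M+2: 0.361201×0.4662 + 0.479598×0.1369 = 0.234049
  M+4: 0.361201×0.3969 + 0.479598×0.4662 + 0.159201×0.1369 = 0.388744
  M+6: 0.479598×0.3969 + 0.159201×0.4662 = 0.264572
  M+8: 0.159201×0.3969 = 0.063187
Scale to base peak (0.388744) = 100: 12.7 : 60.2 : 100.0 : 68.1 : 16.3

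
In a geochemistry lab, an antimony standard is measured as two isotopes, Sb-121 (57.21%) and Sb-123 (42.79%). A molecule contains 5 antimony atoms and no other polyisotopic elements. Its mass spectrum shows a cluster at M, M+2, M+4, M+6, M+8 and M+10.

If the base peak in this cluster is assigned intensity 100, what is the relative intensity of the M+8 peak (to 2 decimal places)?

27.97

Binomial terms of (0.5721 + 0.4279)^5: M 0.0613, M+2 0.2292, M+4 0.3428, M+6 0.2564, M+8 0.0959, M+10 0.0143 → M+4 is the base peak.
P(M+4) = C(5,2) × 0.5721^3 × 0.4279^2 = 10 × 0.18724742 × 0.18309841 = 0.342847 (base)
P(M+8) = C(5,4) × 0.5721^1 × 0.4279^4 = 5 × 0.5721 × 0.03352503 = 0.095898
Relative intensity = 0.095898 / 0.342847 × 100 = 27.97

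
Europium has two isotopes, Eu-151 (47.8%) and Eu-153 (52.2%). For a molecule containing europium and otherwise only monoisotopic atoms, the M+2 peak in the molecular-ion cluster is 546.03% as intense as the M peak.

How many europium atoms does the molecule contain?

5

The M+2/M ratio from n Eu atoms is n · q/p = n · 0.522/0.478.
n = 5.4603 × 0.478/0.522 = 5.00 ≈ 5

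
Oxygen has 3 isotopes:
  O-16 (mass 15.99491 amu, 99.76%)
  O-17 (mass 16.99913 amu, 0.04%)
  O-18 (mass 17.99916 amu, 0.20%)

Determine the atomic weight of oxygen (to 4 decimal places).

15.9993 amu

Weight each isotope mass by its fractional abundance: 0.9976 × 15.99491 + 0.0004 × 16.99913 + 0.0020 × 17.99916
= 15.956522 + 0.006800 + 0.035998 = 15.999320 amu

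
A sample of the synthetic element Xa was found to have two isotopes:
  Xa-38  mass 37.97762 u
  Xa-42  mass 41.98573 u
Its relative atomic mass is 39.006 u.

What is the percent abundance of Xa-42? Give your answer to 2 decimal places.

Writing the weighted mean with unknown fraction x of Xa-38:
37.97762·x + 41.98573·(1 − x) = 39.006
(37.97762 − 41.98573)·x = 39.006 − 41.98573
x = -2.97973 / -4.00811 = 0.74343 → 74.34% Xa-38, 25.66% Xa-42.

25.66%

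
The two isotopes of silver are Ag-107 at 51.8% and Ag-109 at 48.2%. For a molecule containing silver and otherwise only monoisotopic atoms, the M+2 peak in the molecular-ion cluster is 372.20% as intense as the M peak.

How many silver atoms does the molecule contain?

With n Ag atoms, P(M+2)/P(M) = C(n,1)·p^(n−1)q / p^n = n·q/p = n · 0.482/0.518.
n = 3.7220 × 0.518/0.482 = 4.00 ≈ 4

4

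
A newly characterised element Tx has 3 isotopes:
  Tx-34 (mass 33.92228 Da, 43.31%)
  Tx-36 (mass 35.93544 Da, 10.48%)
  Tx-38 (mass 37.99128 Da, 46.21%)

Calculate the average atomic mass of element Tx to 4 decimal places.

36.0135 Da

Ar = Σ fᵢ·mᵢ = 0.4331 × 33.92228 + 0.1048 × 35.93544 + 0.4621 × 37.99128
= 14.691739 + 3.766034 + 17.555770 = 36.013543 Da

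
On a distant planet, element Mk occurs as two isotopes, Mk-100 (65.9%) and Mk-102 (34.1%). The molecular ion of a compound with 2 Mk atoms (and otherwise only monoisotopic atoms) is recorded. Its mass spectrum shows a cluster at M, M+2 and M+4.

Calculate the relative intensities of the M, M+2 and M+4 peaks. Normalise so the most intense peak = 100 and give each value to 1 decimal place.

96.6 : 100.0 : 25.9

Each Mk atom is independently Mk-100 (p = 0.659) or Mk-102 (q = 0.341); the cluster is the binomial expansion (p + q)^2.
P(M) = 0.659^2 = 0.434281
P(M+2) = 2 × 0.659^1 × 0.341^1 = 0.449438
P(M+4) = 0.341^2 = 0.116281
The M+2 peak is largest (0.449438); scaling to 100 gives 96.6 : 100.0 : 25.9.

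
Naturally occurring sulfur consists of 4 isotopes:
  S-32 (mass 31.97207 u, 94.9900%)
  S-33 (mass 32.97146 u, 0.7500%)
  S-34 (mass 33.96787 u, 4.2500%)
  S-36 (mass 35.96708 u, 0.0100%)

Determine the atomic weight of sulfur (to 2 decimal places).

Weight each isotope mass by its fractional abundance: 0.949900 × 31.97207 + 0.007500 × 32.97146 + 0.042500 × 33.96787 + 0.000100 × 35.96708
= 30.370269 + 0.247286 + 1.443634 + 0.003597 = 32.064786 u

32.06 u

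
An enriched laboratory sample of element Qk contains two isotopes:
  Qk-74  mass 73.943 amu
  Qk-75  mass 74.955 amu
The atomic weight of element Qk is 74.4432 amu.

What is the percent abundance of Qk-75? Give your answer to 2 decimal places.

49.43%

Writing the weighted mean with unknown fraction x of Qk-74:
73.943·x + 74.955·(1 − x) = 74.4432
(73.943 − 74.955)·x = 74.4432 − 74.955
x = -0.5118 / -1.012 = 0.50573 → 50.57% Qk-74, 49.43% Qk-75.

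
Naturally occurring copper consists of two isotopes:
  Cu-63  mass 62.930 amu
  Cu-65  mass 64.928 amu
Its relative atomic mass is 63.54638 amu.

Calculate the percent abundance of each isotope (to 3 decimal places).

Cu-63: 69.150%, Cu-65: 30.850%

Writing the weighted mean with unknown fraction x of Cu-63:
62.930·x + 64.928·(1 − x) = 63.54638
(62.930 − 64.928)·x = 63.54638 − 64.928
x = -1.38162 / -1.998 = 0.69150 → 69.150% Cu-63, 30.850% Cu-65.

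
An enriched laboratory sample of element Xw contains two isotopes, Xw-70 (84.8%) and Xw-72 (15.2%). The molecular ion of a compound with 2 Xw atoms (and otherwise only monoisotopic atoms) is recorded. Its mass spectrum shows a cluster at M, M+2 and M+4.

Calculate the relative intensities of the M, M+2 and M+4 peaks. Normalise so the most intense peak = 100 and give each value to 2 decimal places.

100.00 : 35.85 : 3.21

Expanding (0.848 + 0.152)^2:
P(M) = 0.848^2 = 0.719104
P(M+2) = 2 × 0.848^1 × 0.152^1 = 0.257792
P(M+4) = 0.152^2 = 0.023104
The M peak is largest (0.719104); scaling to 100 gives 100.00 : 35.85 : 3.21.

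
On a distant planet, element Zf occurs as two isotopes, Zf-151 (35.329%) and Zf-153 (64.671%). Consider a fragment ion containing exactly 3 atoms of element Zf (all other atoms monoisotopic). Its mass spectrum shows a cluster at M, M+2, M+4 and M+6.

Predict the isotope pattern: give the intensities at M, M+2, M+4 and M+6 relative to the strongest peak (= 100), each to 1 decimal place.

9.9 : 54.6 : 100.0 : 61.0

Expanding (0.35329 + 0.64671)^3:
P(M) = 0.35329^3 = 0.044095
P(M+2) = 3 × 0.35329^2 × 0.64671^1 = 0.242155
P(M+4) = 3 × 0.35329^1 × 0.64671^2 = 0.443273
P(M+6) = 0.64671^3 = 0.270476
The M+4 peak is largest (0.443273); scaling to 100 gives 9.9 : 54.6 : 100.0 : 61.0.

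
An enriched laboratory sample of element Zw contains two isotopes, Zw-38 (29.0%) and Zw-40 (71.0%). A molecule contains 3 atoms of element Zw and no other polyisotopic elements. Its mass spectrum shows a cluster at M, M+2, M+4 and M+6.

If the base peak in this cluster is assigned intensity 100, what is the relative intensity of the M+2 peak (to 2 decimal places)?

40.85

(0.290 + 0.710)^3 gives M 0.0244, M+2 0.1791, M+4 0.4386, M+6 0.3579; the largest is M+4.
P(M+4) = C(3,2) × 0.290^1 × 0.710^2 = 3 × 0.2900 × 0.5041 = 0.438567 (base)
P(M+2) = C(3,1) × 0.290^2 × 0.710^1 = 3 × 0.0841 × 0.7100 = 0.179133
Relative intensity = 0.179133 / 0.438567 × 100 = 40.85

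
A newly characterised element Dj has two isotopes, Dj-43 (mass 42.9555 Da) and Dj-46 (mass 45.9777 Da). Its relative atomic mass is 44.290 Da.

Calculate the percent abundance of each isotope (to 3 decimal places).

Let x be the fractional abundance of Dj-43; then Dj-46 has abundance 1 − x.
42.9555·x + 45.9777·(1 − x) = 44.290
(42.9555 − 45.9777)·x = 44.290 − 45.9777
x = -1.6877 / -3.0222 = 0.55843 → 55.843% Dj-43, 44.157% Dj-46.

Dj-43: 55.843%, Dj-46: 44.157%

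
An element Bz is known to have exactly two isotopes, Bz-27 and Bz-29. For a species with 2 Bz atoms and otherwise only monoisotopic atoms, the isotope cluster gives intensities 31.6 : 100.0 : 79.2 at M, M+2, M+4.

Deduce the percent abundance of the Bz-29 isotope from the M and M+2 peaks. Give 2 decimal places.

61.27%

If p is the fraction of Bz that is Bz-27, then I(M+2)/I(M) = [C(2,1)·p^1·(1−p)] / p^2 = 2·(1−p)/p = 100.0/31.6 = 3.1646
(1−p)/p = 3.1646/2 = 1.5823  ⇒  p = 1/(1 + 1.5823) = 0.3873
Bz-27: 38.73%, Bz-29: 61.27%.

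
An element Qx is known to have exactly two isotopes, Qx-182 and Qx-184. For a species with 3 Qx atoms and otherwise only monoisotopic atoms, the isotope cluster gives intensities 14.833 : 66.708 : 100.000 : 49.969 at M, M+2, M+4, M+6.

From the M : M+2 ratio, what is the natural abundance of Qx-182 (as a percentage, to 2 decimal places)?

40.01%

Write p for the Qx-182 fraction. I(M+2)/I(M) = [C(3,1)·p^2·(1−p)] / p^3 = 3·(1−p)/p = 66.708/14.833 = 4.4973
(1−p)/p = 4.4973/3 = 1.4991  ⇒  p = 1/(1 + 1.4991) = 0.4001
Qx-182: 40.01%, Qx-184: 59.99%.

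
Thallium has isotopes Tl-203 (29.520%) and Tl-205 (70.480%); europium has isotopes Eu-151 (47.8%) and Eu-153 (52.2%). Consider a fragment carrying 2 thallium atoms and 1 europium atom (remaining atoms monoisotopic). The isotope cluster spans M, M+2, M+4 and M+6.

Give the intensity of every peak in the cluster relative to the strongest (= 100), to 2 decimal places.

Thallium pattern (n=2): 0.08714304 : 0.41611392 : 0.49674304
Europium pattern (n=1): 0.4780 : 0.5220
Convolve the two distributions (both contribute in 2-u steps):
  M: 0.08714304×0.4780 = 0.041654
  M+2: 0.08714304×0.5220 + 0.41611392×0.4780 = 0.244391
  M+4: 0.41611392×0.5220 + 0.49674304×0.4780 = 0.454655
  M+6: 0.49674304×0.5220 = 0.259300
Scale to base peak (0.454655) = 100: 9.16 : 53.75 : 100.00 : 57.03

9.16 : 53.75 : 100.00 : 57.03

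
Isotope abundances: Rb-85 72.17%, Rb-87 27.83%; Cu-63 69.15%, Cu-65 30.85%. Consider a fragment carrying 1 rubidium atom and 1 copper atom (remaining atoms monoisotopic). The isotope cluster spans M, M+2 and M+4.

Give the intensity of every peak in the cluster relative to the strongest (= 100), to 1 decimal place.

Rubidium pattern (n=1): 0.7217 : 0.2783
Copper pattern (n=1): 0.6915 : 0.3085
Convolve the two distributions (both contribute in 2-u steps):
  M: 0.7217×0.6915 = 0.499056
  M+2: 0.7217×0.3085 + 0.2783×0.6915 = 0.415089
  M+4: 0.2783×0.3085 = 0.085856
Scale to base peak (0.499056) = 100: 100.0 : 83.2 : 17.2

100.0 : 83.2 : 17.2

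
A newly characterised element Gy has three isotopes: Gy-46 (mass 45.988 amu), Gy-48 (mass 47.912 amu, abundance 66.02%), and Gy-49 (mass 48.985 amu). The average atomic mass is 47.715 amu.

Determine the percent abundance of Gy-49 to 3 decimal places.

15.241%

The remaining 33.98% is split between Gy-46 (fraction x) and Gy-49 (fraction 0.3398 − x).
Substituting: 45.988x + 48.985(0.3398 − x) = 16.0834976
(45.988 − 48.985)x = -0.5616054  ⇒  x = 0.18739, y = 0.15241
Gy-46: 18.739%, Gy-49: 15.241%.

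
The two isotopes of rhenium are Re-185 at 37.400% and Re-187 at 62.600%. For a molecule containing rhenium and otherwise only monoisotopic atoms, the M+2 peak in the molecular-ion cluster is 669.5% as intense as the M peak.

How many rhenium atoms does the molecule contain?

The M+2/M ratio from n Re atoms is n · q/p = n · 0.62600/0.37400.
n = 6.695 × 0.37400/0.62600 = 4.00 ≈ 4

4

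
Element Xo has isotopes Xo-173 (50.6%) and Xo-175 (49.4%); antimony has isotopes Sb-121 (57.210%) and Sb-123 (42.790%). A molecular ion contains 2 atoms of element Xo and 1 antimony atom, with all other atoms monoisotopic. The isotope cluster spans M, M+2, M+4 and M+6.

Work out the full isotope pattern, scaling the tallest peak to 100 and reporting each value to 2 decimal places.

Element Xo pattern (n=2): 0.256036 : 0.499928 : 0.244036
Antimony pattern (n=1): 0.5721 : 0.4279
Convolve the two distributions (both contribute in 2-u steps):
  M: 0.256036×0.5721 = 0.146478
  M+2: 0.256036×0.4279 + 0.499928×0.5721 = 0.395567
  M+4: 0.499928×0.4279 + 0.244036×0.5721 = 0.353532
  M+6: 0.244036×0.4279 = 0.104423
Scale to base peak (0.395567) = 100: 37.03 : 100.00 : 89.37 : 26.40

37.03 : 100.00 : 89.37 : 26.40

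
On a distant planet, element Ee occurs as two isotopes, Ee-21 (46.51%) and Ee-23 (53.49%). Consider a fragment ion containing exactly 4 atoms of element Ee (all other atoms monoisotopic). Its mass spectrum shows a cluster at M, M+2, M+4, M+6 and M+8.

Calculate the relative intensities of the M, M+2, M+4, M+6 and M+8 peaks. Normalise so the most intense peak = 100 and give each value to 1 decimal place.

Each Ee atom is independently Ee-21 (p = 0.4651) or Ee-23 (q = 0.5349); the cluster is the binomial expansion (p + q)^4.
P(M) = 0.4651^4 = 0.046793
P(M+2) = 4 × 0.4651^3 × 0.5349^1 = 0.215264
P(M+4) = 6 × 0.4651^2 × 0.5349^2 = 0.371355
P(M+6) = 4 × 0.4651^1 × 0.5349^3 = 0.284724
P(M+8) = 0.5349^4 = 0.081864
The M+4 peak is largest (0.371355); scaling to 100 gives 12.6 : 58.0 : 100.0 : 76.7 : 22.0.

12.6 : 58.0 : 100.0 : 76.7 : 22.0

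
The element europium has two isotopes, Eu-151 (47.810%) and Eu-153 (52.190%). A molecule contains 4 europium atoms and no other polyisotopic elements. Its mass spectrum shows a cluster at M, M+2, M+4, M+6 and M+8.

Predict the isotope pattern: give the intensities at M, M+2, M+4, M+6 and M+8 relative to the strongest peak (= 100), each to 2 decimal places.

The 4 Eu atoms are independent, so intensities follow the terms of (0.47810 + 0.52190)^4.
P(M) = 0.47810^4 = 0.052249
P(M+2) = 4 × 0.47810^3 × 0.52190^1 = 0.228141
P(M+4) = 6 × 0.47810^2 × 0.52190^2 = 0.373563
P(M+6) = 4 × 0.47810^1 × 0.52190^3 = 0.271857
P(M+8) = 0.52190^4 = 0.074191
The M+4 peak is largest (0.373563); scaling to 100 gives 13.99 : 61.07 : 100.00 : 72.77 : 19.86.

13.99 : 61.07 : 100.00 : 72.77 : 19.86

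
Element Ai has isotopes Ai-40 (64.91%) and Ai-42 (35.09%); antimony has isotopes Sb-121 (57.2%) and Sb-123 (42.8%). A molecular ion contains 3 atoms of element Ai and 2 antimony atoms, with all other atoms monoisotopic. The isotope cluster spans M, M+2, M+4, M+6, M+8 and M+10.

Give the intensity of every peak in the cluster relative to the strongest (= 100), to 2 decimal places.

Element Ai pattern (n=3): 0.27348583 : 0.44353494 : 0.23977263 : 0.0432066
Antimony pattern (n=2): 0.327184 : 0.489632 : 0.183184
Convolve the two distributions (both contribute in 2-u steps):
  M: 0.27348583×0.327184 = 0.089480
  M+2: 0.27348583×0.489632 + 0.44353494×0.327184 = 0.279025
  M+4: 0.27348583×0.183184 + 0.44353494×0.489632 + 0.23977263×0.327184 = 0.345717
  M+6: 0.44353494×0.183184 + 0.23977263×0.489632 + 0.0432066×0.327184 = 0.212785
  M+8: 0.23977263×0.183184 + 0.0432066×0.489632 = 0.065078
  M+10: 0.0432066×0.183184 = 0.007915
Scale to base peak (0.345717) = 100: 25.88 : 80.71 : 100.00 : 61.55 : 18.82 : 2.29

25.88 : 80.71 : 100.00 : 61.55 : 18.82 : 2.29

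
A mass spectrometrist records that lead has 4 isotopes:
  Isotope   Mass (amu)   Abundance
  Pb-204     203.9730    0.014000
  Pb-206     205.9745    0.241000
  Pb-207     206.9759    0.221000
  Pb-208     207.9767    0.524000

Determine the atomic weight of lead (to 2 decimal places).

207.22 amu

Average mass = Σ (abundance × isotope mass) = 0.014000 × 203.9730 + 0.241000 × 205.9745 + 0.221000 × 206.9759 + 0.524000 × 207.9767
= 2.85562 + 49.63985 + 45.74167 + 108.97979 = 207.21693 amu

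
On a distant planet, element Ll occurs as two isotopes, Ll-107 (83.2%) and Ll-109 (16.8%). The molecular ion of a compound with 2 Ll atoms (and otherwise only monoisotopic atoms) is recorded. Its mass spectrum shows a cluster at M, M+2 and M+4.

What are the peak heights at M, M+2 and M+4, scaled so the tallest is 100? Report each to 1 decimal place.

100.0 : 40.4 : 4.1

Expanding (0.832 + 0.168)^2:
P(M) = 0.832^2 = 0.692224
P(M+2) = 2 × 0.832^1 × 0.168^1 = 0.279552
P(M+4) = 0.168^2 = 0.028224
The M peak is largest (0.692224); scaling to 100 gives 100.0 : 40.4 : 4.1.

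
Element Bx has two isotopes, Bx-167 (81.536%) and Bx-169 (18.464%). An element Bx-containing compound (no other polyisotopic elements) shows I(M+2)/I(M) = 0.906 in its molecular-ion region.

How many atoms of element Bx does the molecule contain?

4

The M+2/M ratio from n Bx atoms is n · q/p = n · 0.18464/0.81536.
n = 0.906 × 0.81536/0.18464 = 4.00 ≈ 4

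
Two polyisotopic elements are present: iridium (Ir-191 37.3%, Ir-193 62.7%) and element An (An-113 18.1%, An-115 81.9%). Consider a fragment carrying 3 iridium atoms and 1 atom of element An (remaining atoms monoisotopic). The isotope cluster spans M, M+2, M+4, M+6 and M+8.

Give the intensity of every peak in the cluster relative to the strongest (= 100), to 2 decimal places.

Iridium pattern (n=3): 0.05189512 : 0.26170165 : 0.43991135 : 0.24649188
Element An pattern (n=1): 0.1810 : 0.8190
Convolve the two distributions (both contribute in 2-u steps):
  M: 0.05189512×0.1810 = 0.009393
  M+2: 0.05189512×0.8190 + 0.26170165×0.1810 = 0.089870
  M+4: 0.26170165×0.8190 + 0.43991135×0.1810 = 0.293958
  M+6: 0.43991135×0.8190 + 0.24649188×0.1810 = 0.404902
  M+8: 0.24649188×0.8190 = 0.201877
Scale to base peak (0.404902) = 100: 2.32 : 22.20 : 72.60 : 100.00 : 49.86

2.32 : 22.20 : 72.60 : 100.00 : 49.86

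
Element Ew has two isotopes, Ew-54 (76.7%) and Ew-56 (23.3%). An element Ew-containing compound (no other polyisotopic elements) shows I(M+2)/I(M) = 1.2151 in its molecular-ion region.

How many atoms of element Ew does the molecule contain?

4

For n independent Ew atoms, I(M+2)/I(M) = n · (abundance Ew-56) / (abundance Ew-54) = n · 0.233/0.767.
n = 1.2151 × 0.767/0.233 = 4.00 ≈ 4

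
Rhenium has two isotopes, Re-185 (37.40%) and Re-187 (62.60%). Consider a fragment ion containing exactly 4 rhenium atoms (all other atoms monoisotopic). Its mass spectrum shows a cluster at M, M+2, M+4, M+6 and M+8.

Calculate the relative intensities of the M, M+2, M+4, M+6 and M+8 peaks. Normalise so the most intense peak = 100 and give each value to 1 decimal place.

The 4 Re atoms are independent, so intensities follow the terms of (0.3740 + 0.6260)^4.
P(M) = 0.3740^4 = 0.019565
P(M+2) = 4 × 0.3740^3 × 0.6260^1 = 0.130993
P(M+4) = 6 × 0.3740^2 × 0.6260^2 = 0.328884
P(M+6) = 4 × 0.3740^1 × 0.6260^3 = 0.366990
P(M+8) = 0.6260^4 = 0.153567
The M+6 peak is largest (0.366990); scaling to 100 gives 5.3 : 35.7 : 89.6 : 100.0 : 41.8.

5.3 : 35.7 : 89.6 : 100.0 : 41.8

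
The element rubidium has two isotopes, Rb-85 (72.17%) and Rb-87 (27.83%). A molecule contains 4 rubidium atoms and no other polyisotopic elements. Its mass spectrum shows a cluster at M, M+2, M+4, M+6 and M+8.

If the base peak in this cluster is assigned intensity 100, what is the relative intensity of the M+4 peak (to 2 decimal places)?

57.84

Binomial terms of (0.7217 + 0.2783)^4: M 0.2713, M+2 0.4184, M+4 0.2420, M+6 0.0622, M+8 0.0060 → M+2 is the base peak.
P(M+2) = C(4,1) × 0.7217^3 × 0.2783^1 = 4 × 0.37589809 × 0.2783 = 0.418450 (base)
P(M+4) = C(4,2) × 0.7217^2 × 0.2783^2 = 6 × 0.52085089 × 0.07745089 = 0.242042
Relative intensity = 0.242042 / 0.418450 × 100 = 57.84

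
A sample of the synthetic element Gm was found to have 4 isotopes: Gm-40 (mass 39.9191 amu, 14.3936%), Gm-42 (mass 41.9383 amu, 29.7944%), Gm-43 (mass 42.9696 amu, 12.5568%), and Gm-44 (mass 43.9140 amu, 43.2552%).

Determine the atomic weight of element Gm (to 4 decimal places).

42.6318 amu

Ar = Σ fᵢ·mᵢ = 0.143936 × 39.9191 + 0.297944 × 41.9383 + 0.125568 × 42.9696 + 0.432552 × 43.9140
= 5.74580 + 12.49526 + 5.39561 + 18.99509 = 42.63176 amu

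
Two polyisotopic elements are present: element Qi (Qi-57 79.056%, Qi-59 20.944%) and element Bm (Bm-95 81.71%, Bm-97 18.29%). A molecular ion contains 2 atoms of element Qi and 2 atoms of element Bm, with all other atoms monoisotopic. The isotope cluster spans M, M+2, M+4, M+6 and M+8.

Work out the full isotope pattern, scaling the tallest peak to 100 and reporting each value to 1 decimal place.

Element Qi pattern (n=2): 0.62498511 : 0.33114977 : 0.04386511
Element Bm pattern (n=2): 0.66765241 : 0.29889518 : 0.03345241
Convolve the two distributions (both contribute in 2-u steps):
  M: 0.62498511×0.66765241 = 0.417273
  M+2: 0.62498511×0.29889518 + 0.33114977×0.66765241 = 0.407898
  M+4: 0.62498511×0.03345241 + 0.33114977×0.29889518 + 0.04386511×0.66765241 = 0.149173
  M+6: 0.33114977×0.03345241 + 0.04386511×0.29889518 = 0.024189
  M+8: 0.04386511×0.03345241 = 0.001467
Scale to base peak (0.417273) = 100: 100.0 : 97.8 : 35.7 : 5.8 : 0.4

100.0 : 97.8 : 35.7 : 5.8 : 0.4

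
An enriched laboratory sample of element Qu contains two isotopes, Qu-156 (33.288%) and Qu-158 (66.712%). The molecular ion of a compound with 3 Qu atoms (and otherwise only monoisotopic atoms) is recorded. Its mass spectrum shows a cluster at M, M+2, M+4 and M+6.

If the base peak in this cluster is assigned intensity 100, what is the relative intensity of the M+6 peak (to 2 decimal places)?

Binomial terms of (0.33288 + 0.66712)^3: M 0.0369, M+2 0.2218, M+4 0.4444, M+6 0.2969 → M+4 is the base peak.
P(M+4) = C(3,2) × 0.33288^1 × 0.66712^2 = 3 × 0.33288 × 0.44504909 = 0.444444 (base)
P(M+6) = C(3,3) × 0.33288^0 × 0.66712^3 = 1 × 1.0000 × 0.29690115 = 0.296901
Relative intensity = 0.296901 / 0.444444 × 100 = 66.80

66.80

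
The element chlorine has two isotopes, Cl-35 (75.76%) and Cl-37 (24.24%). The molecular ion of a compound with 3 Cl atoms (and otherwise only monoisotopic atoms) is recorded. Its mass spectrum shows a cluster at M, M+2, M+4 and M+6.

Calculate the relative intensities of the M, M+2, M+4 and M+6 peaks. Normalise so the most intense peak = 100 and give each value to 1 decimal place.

Each Cl atom is independently Cl-35 (p = 0.7576) or Cl-37 (q = 0.2424); the cluster is the binomial expansion (p + q)^3.
P(M) = 0.7576^3 = 0.434830
P(M+2) = 3 × 0.7576^2 × 0.2424^1 = 0.417382
P(M+4) = 3 × 0.7576^1 × 0.2424^2 = 0.133545
P(M+6) = 0.2424^3 = 0.014243
The M peak is largest (0.434830); scaling to 100 gives 100.0 : 96.0 : 30.7 : 3.3.

100.0 : 96.0 : 30.7 : 3.3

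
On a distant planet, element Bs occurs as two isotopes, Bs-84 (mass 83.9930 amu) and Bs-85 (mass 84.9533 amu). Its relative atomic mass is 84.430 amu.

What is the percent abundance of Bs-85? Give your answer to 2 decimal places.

With x = fraction of Bs-84 (so Bs-85 is 1 − x):
83.9930·x + 84.9533·(1 − x) = 84.430
(83.9930 − 84.9533)·x = 84.430 − 84.9533
x = -0.5233 / -0.9603 = 0.54493 → 54.49% Bs-84, 45.51% Bs-85.

45.51%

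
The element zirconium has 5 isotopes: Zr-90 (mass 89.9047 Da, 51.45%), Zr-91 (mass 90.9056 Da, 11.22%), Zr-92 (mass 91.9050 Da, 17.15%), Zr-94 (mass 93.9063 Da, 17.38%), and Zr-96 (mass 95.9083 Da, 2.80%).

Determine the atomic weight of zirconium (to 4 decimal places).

Weight each isotope mass by its fractional abundance: 0.5145 × 89.9047 + 0.1122 × 90.9056 + 0.1715 × 91.9050 + 0.1738 × 93.9063 + 0.0280 × 95.9083
= 46.25597 + 10.19961 + 15.76171 + 16.32091 + 2.68543 = 91.22363 Da

91.2236 Da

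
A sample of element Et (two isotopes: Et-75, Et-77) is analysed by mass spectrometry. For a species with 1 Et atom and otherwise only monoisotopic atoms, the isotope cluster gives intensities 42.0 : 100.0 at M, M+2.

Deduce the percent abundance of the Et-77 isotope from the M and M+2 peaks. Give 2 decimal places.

70.42%

If p is the fraction of Et that is Et-75, then I(M+2)/I(M) = [C(1,1)·p^0·(1−p)] / p^1 = 1·(1−p)/p = 100.0/42.0 = 2.3810
(1−p)/p = 2.3810/1 = 2.3810  ⇒  p = 1/(1 + 2.3810) = 0.2958
Et-75: 29.58%, Et-77: 70.42%.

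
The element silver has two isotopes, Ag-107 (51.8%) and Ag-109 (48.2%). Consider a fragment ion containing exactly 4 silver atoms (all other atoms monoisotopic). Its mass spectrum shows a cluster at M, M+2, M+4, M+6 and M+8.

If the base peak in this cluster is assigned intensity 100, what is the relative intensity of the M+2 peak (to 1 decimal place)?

71.6

Binomial terms of (0.518 + 0.482)^4: M 0.0720, M+2 0.2680, M+4 0.3740, M+6 0.2320, M+8 0.0540 → M+4 is the base peak.
P(M+4) = C(4,2) × 0.518^2 × 0.482^2 = 6 × 0.268324 × 0.232324 = 0.374029 (base)
P(M+2) = C(4,1) × 0.518^3 × 0.482^1 = 4 × 0.13899183 × 0.4820 = 0.267976
Relative intensity = 0.267976 / 0.374029 × 100 = 71.6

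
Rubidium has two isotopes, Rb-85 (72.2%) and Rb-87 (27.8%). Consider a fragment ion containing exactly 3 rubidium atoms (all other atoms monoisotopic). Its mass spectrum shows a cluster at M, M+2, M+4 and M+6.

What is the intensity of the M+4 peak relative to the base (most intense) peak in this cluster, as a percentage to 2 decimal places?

38.50%

Term probabilities: M 0.3764, M+2 0.4348, M+4 0.1674, M+6 0.0215. Base peak = M+2.
P(M+2) = C(3,1) × 0.722^2 × 0.278^1 = 3 × 0.521284 × 0.2780 = 0.434751 (base)
P(M+4) = C(3,2) × 0.722^1 × 0.278^2 = 3 × 0.7220 × 0.077284 = 0.167397
Relative intensity = 0.167397 / 0.434751 × 100 = 38.50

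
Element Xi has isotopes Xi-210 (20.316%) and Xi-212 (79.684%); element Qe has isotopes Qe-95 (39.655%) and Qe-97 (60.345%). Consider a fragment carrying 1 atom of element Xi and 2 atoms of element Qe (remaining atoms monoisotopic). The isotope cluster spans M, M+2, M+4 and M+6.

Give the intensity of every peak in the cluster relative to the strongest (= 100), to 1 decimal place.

Element Xi pattern (n=1): 0.20316 : 0.79684
Element Qe pattern (n=2): 0.1572519 : 0.4785962 : 0.3641519
Convolve the two distributions (both contribute in 2-u steps):
  M: 0.20316×0.1572519 = 0.031947
  M+2: 0.20316×0.4785962 + 0.79684×0.1572519 = 0.222536
  M+4: 0.20316×0.3641519 + 0.79684×0.4785962 = 0.455346
  M+6: 0.79684×0.3641519 = 0.290171
Scale to base peak (0.455346) = 100: 7.0 : 48.9 : 100.0 : 63.7

7.0 : 48.9 : 100.0 : 63.7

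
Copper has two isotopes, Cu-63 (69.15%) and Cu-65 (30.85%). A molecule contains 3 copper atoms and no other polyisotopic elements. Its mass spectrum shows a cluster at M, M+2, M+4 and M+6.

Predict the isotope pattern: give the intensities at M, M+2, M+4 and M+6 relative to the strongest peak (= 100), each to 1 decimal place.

74.7 : 100.0 : 44.6 : 6.6

The 3 Cu atoms are independent, so intensities follow the terms of (0.6915 + 0.3085)^3.
P(M) = 0.6915^3 = 0.330656
P(M+2) = 3 × 0.6915^2 × 0.3085^1 = 0.442548
P(M+4) = 3 × 0.6915^1 × 0.3085^2 = 0.197435
P(M+6) = 0.3085^3 = 0.029361
The M+2 peak is largest (0.442548); scaling to 100 gives 74.7 : 100.0 : 44.6 : 6.6.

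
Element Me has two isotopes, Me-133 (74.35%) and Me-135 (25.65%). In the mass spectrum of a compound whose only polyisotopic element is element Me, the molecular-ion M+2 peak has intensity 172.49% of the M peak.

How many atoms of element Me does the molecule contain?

5

For n independent Me atoms, I(M+2)/I(M) = n · (abundance Me-135) / (abundance Me-133) = n · 0.2565/0.7435.
n = 1.7249 × 0.7435/0.2565 = 5.00 ≈ 5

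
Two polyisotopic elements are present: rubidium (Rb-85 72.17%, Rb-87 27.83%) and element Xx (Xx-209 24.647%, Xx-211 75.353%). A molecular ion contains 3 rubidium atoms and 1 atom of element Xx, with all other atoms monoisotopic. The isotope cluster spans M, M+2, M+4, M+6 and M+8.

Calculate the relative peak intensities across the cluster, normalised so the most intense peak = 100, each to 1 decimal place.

Rubidium pattern (n=3): 0.37589809 : 0.43485841 : 0.16768892 : 0.02155458
Element Xx pattern (n=1): 0.24647 : 0.75353
Convolve the two distributions (both contribute in 2-u steps):
  M: 0.37589809×0.24647 = 0.092648
  M+2: 0.37589809×0.75353 + 0.43485841×0.24647 = 0.390430
  M+4: 0.43485841×0.75353 + 0.16768892×0.24647 = 0.369009
  M+6: 0.16768892×0.75353 + 0.02155458×0.24647 = 0.131671
  M+8: 0.02155458×0.75353 = 0.016242
Scale to base peak (0.390430) = 100: 23.7 : 100.0 : 94.5 : 33.7 : 4.2

23.7 : 100.0 : 94.5 : 33.7 : 4.2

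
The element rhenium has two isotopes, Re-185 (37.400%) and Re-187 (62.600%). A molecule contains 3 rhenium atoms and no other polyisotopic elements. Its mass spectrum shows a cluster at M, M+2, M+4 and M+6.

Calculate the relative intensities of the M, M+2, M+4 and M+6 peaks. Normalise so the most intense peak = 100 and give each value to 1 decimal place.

11.9 : 59.7 : 100.0 : 55.8

The 3 Re atoms are independent, so intensities follow the terms of (0.37400 + 0.62600)^3.
P(M) = 0.37400^3 = 0.052314
P(M+2) = 3 × 0.37400^2 × 0.62600^1 = 0.262687
P(M+4) = 3 × 0.37400^1 × 0.62600^2 = 0.439685
P(M+6) = 0.62600^3 = 0.245314
The M+4 peak is largest (0.439685); scaling to 100 gives 11.9 : 59.7 : 100.0 : 55.8.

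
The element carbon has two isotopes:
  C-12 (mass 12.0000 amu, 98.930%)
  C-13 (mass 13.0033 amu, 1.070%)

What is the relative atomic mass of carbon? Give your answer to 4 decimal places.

12.0107 amu

Ar = Σ fᵢ·mᵢ = 0.98930 × 12.0000 + 0.01070 × 13.0033
= 11.87160 + 0.13914 = 12.01074 amu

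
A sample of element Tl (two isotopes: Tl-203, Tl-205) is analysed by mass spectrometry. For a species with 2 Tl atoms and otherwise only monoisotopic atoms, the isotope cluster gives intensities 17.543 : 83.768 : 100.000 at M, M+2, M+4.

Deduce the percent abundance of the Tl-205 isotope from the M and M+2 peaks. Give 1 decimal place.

70.5%

If p is the fraction of Tl that is Tl-203, then I(M+2)/I(M) = [C(2,1)·p^1·(1−p)] / p^2 = 2·(1−p)/p = 83.768/17.543 = 4.7750
(1−p)/p = 4.7750/2 = 2.3875  ⇒  p = 1/(1 + 2.3875) = 0.2952
Tl-203: 29.5%, Tl-205: 70.5%.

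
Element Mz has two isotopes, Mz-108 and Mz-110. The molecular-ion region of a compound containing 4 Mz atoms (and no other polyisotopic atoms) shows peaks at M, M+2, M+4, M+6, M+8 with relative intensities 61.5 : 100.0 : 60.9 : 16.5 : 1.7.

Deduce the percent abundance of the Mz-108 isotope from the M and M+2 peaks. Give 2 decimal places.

71.10%

Write p for the Mz-108 fraction. I(M+2)/I(M) = [C(4,1)·p^3·(1−p)] / p^4 = 4·(1−p)/p = 100.0/61.5 = 1.6260
(1−p)/p = 1.6260/4 = 0.4065  ⇒  p = 1/(1 + 0.4065) = 0.7110
Mz-108: 71.10%, Mz-110: 28.90%.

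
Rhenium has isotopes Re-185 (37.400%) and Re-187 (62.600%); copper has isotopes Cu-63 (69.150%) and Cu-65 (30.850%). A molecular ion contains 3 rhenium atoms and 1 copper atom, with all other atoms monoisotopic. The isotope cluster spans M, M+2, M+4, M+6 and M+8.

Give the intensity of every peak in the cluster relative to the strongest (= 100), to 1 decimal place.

Rhenium pattern (n=3): 0.05231362 : 0.26268713 : 0.43968487 : 0.24531438
Copper pattern (n=1): 0.6915 : 0.3085
Convolve the two distributions (both contribute in 2-u steps):
  M: 0.05231362×0.6915 = 0.036175
  M+2: 0.05231362×0.3085 + 0.26268713×0.6915 = 0.197787
  M+4: 0.26268713×0.3085 + 0.43968487×0.6915 = 0.385081
  M+6: 0.43968487×0.3085 + 0.24531438×0.6915 = 0.305278
  M+8: 0.24531438×0.3085 = 0.075679
Scale to base peak (0.385081) = 100: 9.4 : 51.4 : 100.0 : 79.3 : 19.7

9.4 : 51.4 : 100.0 : 79.3 : 19.7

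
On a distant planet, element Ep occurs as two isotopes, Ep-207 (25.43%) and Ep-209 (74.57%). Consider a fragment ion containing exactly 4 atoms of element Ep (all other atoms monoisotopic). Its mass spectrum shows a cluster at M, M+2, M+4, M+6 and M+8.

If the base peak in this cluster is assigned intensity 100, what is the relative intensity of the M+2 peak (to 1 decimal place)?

(0.2543 + 0.7457)^4 gives M 0.0042, M+2 0.0491, M+4 0.2158, M+6 0.4218, M+8 0.3092; the largest is M+6.
P(M+6) = C(4,3) × 0.2543^1 × 0.7457^3 = 4 × 0.2543 × 0.41466027 = 0.421792 (base)
P(M+2) = C(4,1) × 0.2543^3 × 0.7457^1 = 4 × 0.0164452 × 0.7457 = 0.049053
Relative intensity = 0.049053 / 0.421792 × 100 = 11.6

11.6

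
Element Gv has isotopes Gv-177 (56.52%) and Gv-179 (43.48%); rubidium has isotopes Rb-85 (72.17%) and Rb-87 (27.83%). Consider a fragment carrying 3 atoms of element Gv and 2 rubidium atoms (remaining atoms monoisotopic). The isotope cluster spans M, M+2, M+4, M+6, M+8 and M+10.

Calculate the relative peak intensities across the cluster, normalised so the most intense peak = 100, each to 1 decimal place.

27.0 : 83.1 : 100.0 : 58.5 : 16.6 : 1.8

Element Gv pattern (n=3): 0.18055373 : 0.41669194 : 0.32055494 : 0.08219939
Rubidium pattern (n=2): 0.52085089 : 0.40169822 : 0.07745089
Convolve the two distributions (both contribute in 2-u steps):
  M: 0.18055373×0.52085089 = 0.094042
  M+2: 0.18055373×0.40169822 + 0.41669194×0.52085089 = 0.289562
  M+4: 0.18055373×0.07745089 + 0.41669194×0.40169822 + 0.32055494×0.52085089 = 0.348330
  M+6: 0.41669194×0.07745089 + 0.32055494×0.40169822 + 0.08219939×0.52085089 = 0.203853
  M+8: 0.32055494×0.07745089 + 0.08219939×0.40169822 = 0.057847
  M+10: 0.08219939×0.07745089 = 0.006366
Scale to base peak (0.348330) = 100: 27.0 : 83.1 : 100.0 : 58.5 : 16.6 : 1.8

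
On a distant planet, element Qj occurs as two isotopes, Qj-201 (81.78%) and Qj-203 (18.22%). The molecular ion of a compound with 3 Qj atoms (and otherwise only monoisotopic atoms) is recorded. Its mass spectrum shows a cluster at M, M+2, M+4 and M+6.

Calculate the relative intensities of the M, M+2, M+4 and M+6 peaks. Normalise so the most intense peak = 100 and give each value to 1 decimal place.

100.0 : 66.8 : 14.9 : 1.1

Expanding (0.8178 + 0.1822)^3:
P(M) = 0.8178^3 = 0.546942
P(M+2) = 3 × 0.8178^2 × 0.1822^1 = 0.365564
P(M+4) = 3 × 0.8178^1 × 0.1822^2 = 0.081445
P(M+6) = 0.1822^3 = 0.006048
The M peak is largest (0.546942); scaling to 100 gives 100.0 : 66.8 : 14.9 : 1.1.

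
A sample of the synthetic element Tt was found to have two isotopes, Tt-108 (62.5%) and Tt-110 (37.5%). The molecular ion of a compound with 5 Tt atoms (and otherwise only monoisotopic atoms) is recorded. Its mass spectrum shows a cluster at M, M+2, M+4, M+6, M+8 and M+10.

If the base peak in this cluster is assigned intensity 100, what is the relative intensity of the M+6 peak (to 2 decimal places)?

Term probabilities: M 0.0954, M+2 0.2861, M+4 0.3433, M+6 0.2060, M+8 0.0618, M+10 0.0074. Base peak = M+4.
P(M+4) = C(5,2) × 0.625^3 × 0.375^2 = 10 × 0.24414062 × 0.140625 = 0.343323 (base)
P(M+6) = C(5,3) × 0.625^2 × 0.375^3 = 10 × 0.390625 × 0.05273438 = 0.205994
Relative intensity = 0.205994 / 0.343323 × 100 = 60.00

60.00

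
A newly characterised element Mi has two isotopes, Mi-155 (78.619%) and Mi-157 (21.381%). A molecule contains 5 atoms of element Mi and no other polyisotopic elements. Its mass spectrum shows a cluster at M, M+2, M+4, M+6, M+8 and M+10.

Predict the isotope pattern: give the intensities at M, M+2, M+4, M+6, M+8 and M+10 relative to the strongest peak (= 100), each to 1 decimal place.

73.5 : 100.0 : 54.4 : 14.8 : 2.0 : 0.1

The 5 Mi atoms are independent, so intensities follow the terms of (0.78619 + 0.21381)^5.
P(M) = 0.78619^5 = 0.300357
P(M+2) = 5 × 0.78619^4 × 0.21381^1 = 0.408421
P(M+4) = 10 × 0.78619^3 × 0.21381^2 = 0.222146
P(M+6) = 10 × 0.78619^2 × 0.21381^3 = 0.060414
P(M+8) = 5 × 0.78619^1 × 0.21381^4 = 0.008215
P(M+10) = 0.21381^5 = 0.000447
The M+2 peak is largest (0.408421); scaling to 100 gives 73.5 : 100.0 : 54.4 : 14.8 : 2.0 : 0.1.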